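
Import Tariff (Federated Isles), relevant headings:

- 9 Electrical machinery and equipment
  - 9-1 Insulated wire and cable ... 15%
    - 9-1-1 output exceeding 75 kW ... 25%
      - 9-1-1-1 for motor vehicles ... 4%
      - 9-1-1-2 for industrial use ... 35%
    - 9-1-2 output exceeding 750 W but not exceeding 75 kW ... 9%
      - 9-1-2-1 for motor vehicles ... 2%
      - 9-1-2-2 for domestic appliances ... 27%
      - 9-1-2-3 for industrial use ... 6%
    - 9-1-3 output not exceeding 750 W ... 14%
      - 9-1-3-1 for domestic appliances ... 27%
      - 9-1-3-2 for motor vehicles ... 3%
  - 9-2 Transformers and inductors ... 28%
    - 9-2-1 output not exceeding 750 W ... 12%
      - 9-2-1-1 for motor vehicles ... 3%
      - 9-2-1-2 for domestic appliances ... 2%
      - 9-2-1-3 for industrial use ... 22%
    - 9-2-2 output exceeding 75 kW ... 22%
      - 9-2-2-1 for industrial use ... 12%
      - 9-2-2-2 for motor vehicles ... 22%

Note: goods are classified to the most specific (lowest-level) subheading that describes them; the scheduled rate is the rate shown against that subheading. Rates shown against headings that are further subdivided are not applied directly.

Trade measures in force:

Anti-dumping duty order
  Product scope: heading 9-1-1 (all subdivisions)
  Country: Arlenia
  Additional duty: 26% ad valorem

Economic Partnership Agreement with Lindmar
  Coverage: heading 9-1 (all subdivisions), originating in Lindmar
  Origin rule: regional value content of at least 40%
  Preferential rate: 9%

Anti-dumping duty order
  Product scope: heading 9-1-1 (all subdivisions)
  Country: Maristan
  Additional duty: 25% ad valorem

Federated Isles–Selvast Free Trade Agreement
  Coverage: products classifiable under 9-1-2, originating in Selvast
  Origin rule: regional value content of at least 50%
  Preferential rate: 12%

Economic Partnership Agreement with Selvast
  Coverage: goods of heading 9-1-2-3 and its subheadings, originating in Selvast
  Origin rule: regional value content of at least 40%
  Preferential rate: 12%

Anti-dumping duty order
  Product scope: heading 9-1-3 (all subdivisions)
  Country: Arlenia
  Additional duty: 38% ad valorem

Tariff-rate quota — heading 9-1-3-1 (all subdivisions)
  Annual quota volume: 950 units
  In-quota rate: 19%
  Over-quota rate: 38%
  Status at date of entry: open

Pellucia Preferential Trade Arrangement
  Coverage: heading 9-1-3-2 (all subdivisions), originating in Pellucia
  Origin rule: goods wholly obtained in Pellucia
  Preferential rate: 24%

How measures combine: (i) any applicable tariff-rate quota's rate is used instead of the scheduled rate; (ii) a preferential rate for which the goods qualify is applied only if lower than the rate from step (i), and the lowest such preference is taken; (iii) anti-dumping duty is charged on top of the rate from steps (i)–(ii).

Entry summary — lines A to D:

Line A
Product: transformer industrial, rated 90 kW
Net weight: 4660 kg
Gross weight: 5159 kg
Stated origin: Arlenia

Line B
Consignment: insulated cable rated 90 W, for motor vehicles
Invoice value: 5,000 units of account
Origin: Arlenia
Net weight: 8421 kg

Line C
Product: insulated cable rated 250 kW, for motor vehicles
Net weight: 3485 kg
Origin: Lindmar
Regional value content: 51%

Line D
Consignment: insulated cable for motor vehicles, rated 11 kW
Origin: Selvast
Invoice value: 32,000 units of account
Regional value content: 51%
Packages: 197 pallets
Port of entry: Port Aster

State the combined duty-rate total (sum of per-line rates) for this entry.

59%

Line A: transformer → 9-2; rated 90 kW → 9-2-2; industrial → 9-2-2-1. Scheduled 12%. No special measure applies. → 12%.
Line B: insulated cable → 9-1; rated 90 W → 9-1-3; for motor vehicles → 9-1-3-2. Scheduled 3%. anti-dumping (Arlenia, 9-1-3): +38%; total 3% + 38% = 41%. → 41%.
Line C: insulated cable → 9-1; rated 250 kW → 9-1-1; for motor vehicles → 9-1-1-1. Scheduled 4%. Lindmar agreement on 9-1: RVC ≥ 40% → 9% available; preference 9% not lower than 4% → no reduction. → 4%.
Line D: insulated cable → 9-1; rated 11 kW → 9-1-2; for motor vehicles → 9-1-2-1. Scheduled 2%. Selvast agreement on 9-1-2: RVC ≥ 50% → 12% available; Selvast agreement on 9-1-2-3: 9-1-2-1 not covered; preference 12% not lower than 2% → no reduction. → 2%.
Sum: 12% + 41% + 4% + 2% = 59%.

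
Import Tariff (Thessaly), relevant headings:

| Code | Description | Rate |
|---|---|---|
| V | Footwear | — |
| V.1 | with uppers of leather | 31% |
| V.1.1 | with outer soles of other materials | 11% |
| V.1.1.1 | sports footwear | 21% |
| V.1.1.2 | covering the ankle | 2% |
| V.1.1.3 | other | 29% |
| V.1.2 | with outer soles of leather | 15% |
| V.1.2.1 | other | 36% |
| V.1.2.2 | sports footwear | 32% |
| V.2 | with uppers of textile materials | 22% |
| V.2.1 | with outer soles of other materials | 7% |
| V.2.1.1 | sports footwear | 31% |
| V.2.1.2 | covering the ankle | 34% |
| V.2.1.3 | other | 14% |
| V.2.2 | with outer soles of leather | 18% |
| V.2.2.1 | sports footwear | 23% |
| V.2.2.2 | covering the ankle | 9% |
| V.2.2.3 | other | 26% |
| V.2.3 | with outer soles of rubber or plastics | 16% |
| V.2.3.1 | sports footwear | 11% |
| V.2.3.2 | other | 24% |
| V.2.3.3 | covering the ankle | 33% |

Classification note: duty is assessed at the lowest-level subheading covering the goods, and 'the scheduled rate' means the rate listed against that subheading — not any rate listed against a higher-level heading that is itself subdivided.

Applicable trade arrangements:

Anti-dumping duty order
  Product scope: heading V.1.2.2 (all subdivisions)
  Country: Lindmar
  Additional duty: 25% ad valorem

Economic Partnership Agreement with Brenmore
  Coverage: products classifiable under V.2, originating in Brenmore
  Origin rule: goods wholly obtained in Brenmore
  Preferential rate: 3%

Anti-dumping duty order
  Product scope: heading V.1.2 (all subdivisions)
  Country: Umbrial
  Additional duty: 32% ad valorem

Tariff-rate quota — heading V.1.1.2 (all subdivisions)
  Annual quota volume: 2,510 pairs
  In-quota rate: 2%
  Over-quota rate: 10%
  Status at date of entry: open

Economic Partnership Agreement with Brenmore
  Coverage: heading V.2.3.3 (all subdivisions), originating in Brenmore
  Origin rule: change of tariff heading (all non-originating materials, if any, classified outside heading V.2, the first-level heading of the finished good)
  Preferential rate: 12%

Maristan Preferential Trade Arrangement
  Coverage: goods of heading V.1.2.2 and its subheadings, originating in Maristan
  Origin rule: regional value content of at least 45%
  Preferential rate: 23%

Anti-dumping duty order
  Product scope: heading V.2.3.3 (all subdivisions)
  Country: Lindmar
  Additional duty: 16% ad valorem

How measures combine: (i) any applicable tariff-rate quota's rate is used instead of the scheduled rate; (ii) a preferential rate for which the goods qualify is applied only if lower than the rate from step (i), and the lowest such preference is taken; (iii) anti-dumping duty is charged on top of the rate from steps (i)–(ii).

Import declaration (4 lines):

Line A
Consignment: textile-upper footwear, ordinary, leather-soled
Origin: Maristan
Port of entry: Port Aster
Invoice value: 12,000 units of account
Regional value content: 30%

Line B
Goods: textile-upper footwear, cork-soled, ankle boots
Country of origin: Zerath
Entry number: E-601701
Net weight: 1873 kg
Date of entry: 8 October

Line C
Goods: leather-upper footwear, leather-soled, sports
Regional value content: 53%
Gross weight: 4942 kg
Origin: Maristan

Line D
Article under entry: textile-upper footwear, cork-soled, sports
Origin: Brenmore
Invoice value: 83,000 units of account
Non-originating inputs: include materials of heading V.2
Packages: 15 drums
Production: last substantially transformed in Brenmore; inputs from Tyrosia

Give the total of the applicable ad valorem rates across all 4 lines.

Line A: textile-upper → V.2; leather-soled → V.2.2; ordinary → V.2.2.3. Scheduled 26%. Maristan agreement on V.1.2.2: V.2.2.3 not covered. → 26%.
Line B: textile-upper → V.2; cork-soled → V.2.1; ankle boots → V.2.1.2. Scheduled 34%. No special measure applies. → 34%.
Line C: leather-upper → V.1; leather-soled → V.1.2; sports → V.1.2.2. Scheduled 32%. Maristan agreement on V.1.2.2: RVC ≥ 45% → 23% available; preferential 23%. → 23%.
Line D: textile-upper → V.2; cork-soled → V.2.1; sports → V.2.1.1. Scheduled 31%. Brenmore agreement on V.2: not wholly obtained; Brenmore agreement on V.2.3.3: V.2.1.1 not covered. → 31%.
Sum: 26% + 34% + 23% + 31% = 114%.

114%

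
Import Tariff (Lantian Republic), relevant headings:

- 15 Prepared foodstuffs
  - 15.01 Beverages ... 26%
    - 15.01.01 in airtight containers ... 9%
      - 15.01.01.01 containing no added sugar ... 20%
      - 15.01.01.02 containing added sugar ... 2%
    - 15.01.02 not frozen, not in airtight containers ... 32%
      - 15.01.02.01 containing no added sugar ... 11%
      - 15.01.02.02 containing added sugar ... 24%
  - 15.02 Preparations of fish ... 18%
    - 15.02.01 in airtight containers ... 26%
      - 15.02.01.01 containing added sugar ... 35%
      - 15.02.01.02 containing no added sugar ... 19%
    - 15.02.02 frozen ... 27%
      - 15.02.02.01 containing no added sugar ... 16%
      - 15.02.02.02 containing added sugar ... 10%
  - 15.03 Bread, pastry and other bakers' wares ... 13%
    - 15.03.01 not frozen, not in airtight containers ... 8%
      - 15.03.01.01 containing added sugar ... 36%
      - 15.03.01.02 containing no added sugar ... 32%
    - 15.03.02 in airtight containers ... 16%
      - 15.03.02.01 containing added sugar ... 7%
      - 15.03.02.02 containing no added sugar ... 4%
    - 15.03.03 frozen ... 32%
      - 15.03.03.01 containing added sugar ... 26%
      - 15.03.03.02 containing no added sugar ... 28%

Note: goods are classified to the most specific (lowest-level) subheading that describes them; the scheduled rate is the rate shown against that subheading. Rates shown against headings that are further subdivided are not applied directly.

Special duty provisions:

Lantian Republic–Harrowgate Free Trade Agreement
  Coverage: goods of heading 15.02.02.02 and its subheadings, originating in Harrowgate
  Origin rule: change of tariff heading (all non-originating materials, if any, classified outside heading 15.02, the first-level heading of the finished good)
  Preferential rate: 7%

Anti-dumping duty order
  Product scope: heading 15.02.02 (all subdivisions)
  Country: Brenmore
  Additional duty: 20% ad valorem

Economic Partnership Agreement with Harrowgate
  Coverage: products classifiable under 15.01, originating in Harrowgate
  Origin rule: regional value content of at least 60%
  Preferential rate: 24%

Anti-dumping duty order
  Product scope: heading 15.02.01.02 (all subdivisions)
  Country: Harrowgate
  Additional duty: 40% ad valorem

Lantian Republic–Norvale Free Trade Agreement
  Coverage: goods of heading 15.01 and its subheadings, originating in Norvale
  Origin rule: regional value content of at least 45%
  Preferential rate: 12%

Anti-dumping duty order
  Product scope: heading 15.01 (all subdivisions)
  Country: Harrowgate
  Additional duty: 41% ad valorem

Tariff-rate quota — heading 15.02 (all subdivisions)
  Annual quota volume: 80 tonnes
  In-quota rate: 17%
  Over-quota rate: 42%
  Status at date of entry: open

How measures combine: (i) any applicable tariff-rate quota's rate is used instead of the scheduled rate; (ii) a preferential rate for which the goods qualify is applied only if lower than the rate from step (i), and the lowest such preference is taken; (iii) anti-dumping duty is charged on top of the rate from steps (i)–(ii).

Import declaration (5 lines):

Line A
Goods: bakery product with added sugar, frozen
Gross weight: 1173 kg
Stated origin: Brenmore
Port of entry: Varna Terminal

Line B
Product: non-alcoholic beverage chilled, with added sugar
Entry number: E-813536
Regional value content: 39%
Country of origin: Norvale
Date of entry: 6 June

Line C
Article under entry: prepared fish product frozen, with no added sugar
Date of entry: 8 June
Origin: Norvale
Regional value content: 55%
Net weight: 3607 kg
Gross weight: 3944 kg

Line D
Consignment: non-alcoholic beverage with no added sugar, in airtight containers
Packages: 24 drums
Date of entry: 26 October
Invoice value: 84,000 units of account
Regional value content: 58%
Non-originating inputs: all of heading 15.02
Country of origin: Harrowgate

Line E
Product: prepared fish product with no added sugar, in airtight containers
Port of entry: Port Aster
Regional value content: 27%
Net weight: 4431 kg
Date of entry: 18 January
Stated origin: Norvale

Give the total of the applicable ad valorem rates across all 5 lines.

Line A: bakery product → 15.03; frozen → 15.03.03; with added sugar → 15.03.03.01. Scheduled 26%. No special measure applies. → 26%.
Line B: non-alcoholic beverage → 15.01; chilled → 15.01.02; with added sugar → 15.01.02.02. Scheduled 24%. Norvale agreement on 15.01: RVC < 45%. → 24%.
Line C: prepared fish product → 15.02; frozen → 15.02.02; with no added sugar → 15.02.02.01. Scheduled 16%. quota on 15.02 open → in-quota 17%; Norvale agreement on 15.01: 15.02.02.01 not covered. → 17%.
Line D: non-alcoholic beverage → 15.01; in airtight containers → 15.01.01; with no added sugar → 15.01.01.01. Scheduled 20%. Harrowgate agreement on 15.02.02.02: 15.01.01.01 not covered; Harrowgate agreement on 15.01: RVC < 60%; anti-dumping (Harrowgate, 15.01): +41%; total 20% + 41% = 61%. → 61%.
Line E: prepared fish product → 15.02; in airtight containers → 15.02.01; with no added sugar → 15.02.01.02. Scheduled 19%. quota on 15.02 open → in-quota 17%; Norvale agreement on 15.01: 15.02.01.02 not covered. → 17%.
Sum: 26% + 24% + 17% + 61% + 17% = 145%.

145%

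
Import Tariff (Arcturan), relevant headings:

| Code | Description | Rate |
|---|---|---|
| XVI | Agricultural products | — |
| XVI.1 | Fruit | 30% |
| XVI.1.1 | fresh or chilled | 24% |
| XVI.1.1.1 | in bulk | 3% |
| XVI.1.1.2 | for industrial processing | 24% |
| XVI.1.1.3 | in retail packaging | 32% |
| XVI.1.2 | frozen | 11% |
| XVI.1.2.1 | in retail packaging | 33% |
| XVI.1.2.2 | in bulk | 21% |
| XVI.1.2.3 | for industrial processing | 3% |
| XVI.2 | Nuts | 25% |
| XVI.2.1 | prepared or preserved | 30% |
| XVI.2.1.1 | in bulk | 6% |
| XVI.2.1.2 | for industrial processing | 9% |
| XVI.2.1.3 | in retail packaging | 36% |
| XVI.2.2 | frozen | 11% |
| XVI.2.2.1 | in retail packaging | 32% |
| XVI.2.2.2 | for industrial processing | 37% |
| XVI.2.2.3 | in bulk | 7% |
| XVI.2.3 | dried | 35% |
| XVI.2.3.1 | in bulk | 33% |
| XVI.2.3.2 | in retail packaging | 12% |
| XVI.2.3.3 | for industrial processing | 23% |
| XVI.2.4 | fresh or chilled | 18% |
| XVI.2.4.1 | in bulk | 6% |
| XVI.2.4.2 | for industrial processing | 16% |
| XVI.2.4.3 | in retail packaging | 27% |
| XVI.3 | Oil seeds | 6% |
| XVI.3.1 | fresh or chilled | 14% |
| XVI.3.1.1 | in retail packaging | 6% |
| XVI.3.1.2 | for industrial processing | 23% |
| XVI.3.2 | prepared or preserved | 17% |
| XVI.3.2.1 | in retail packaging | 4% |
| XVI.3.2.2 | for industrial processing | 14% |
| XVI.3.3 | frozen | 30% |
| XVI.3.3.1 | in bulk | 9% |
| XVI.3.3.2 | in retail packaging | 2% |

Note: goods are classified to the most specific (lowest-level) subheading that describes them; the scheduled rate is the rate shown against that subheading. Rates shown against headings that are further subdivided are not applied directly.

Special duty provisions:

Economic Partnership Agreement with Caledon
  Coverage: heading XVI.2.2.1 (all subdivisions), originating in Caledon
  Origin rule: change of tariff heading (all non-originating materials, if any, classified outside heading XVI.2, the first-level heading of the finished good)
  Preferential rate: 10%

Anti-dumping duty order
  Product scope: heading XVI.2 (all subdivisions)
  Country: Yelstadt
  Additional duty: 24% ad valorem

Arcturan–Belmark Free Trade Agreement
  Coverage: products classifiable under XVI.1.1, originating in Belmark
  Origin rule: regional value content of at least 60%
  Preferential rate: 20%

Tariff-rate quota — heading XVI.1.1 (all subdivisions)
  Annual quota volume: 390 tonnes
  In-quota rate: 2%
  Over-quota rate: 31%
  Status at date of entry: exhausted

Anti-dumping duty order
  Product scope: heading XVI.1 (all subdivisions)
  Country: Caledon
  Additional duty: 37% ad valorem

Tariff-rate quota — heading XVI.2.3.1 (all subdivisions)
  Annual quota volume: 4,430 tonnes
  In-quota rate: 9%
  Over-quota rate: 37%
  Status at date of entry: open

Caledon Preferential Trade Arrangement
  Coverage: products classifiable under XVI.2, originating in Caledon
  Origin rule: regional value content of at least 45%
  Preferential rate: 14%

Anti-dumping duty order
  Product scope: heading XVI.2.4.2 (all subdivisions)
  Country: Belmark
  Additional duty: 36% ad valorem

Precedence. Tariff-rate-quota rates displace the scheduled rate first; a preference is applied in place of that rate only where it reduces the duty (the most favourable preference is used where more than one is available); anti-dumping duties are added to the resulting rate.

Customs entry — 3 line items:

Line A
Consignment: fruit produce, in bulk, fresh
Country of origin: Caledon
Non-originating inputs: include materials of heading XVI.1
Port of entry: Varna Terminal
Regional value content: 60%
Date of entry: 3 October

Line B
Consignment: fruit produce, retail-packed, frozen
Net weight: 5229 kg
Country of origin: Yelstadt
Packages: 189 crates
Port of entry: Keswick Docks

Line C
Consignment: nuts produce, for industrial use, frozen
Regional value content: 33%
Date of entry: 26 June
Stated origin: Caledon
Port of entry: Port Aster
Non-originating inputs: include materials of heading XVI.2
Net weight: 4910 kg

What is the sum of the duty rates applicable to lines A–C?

138%

Line A: fruit → XVI.1; fresh → XVI.1.1; in bulk → XVI.1.1.1. Scheduled 3%. quota on XVI.1.1 exhausted → over-quota 31%; Caledon agreement on XVI.2.2.1: XVI.1.1.1 not covered; Caledon agreement on XVI.2: XVI.1.1.1 not covered; anti-dumping (Caledon, XVI.1): +37%; total 31% + 37% = 68%. → 68%.
Line B: fruit → XVI.1; frozen → XVI.1.2; retail-packed → XVI.1.2.1. Scheduled 33%. No special measure applies. → 33%.
Line C: nuts → XVI.2; frozen → XVI.2.2; for industrial use → XVI.2.2.2. Scheduled 37%. Caledon agreement on XVI.2.2.1: XVI.2.2.2 not covered; Caledon agreement on XVI.2: RVC < 45%. → 37%.
Sum: 68% + 33% + 37% = 138%.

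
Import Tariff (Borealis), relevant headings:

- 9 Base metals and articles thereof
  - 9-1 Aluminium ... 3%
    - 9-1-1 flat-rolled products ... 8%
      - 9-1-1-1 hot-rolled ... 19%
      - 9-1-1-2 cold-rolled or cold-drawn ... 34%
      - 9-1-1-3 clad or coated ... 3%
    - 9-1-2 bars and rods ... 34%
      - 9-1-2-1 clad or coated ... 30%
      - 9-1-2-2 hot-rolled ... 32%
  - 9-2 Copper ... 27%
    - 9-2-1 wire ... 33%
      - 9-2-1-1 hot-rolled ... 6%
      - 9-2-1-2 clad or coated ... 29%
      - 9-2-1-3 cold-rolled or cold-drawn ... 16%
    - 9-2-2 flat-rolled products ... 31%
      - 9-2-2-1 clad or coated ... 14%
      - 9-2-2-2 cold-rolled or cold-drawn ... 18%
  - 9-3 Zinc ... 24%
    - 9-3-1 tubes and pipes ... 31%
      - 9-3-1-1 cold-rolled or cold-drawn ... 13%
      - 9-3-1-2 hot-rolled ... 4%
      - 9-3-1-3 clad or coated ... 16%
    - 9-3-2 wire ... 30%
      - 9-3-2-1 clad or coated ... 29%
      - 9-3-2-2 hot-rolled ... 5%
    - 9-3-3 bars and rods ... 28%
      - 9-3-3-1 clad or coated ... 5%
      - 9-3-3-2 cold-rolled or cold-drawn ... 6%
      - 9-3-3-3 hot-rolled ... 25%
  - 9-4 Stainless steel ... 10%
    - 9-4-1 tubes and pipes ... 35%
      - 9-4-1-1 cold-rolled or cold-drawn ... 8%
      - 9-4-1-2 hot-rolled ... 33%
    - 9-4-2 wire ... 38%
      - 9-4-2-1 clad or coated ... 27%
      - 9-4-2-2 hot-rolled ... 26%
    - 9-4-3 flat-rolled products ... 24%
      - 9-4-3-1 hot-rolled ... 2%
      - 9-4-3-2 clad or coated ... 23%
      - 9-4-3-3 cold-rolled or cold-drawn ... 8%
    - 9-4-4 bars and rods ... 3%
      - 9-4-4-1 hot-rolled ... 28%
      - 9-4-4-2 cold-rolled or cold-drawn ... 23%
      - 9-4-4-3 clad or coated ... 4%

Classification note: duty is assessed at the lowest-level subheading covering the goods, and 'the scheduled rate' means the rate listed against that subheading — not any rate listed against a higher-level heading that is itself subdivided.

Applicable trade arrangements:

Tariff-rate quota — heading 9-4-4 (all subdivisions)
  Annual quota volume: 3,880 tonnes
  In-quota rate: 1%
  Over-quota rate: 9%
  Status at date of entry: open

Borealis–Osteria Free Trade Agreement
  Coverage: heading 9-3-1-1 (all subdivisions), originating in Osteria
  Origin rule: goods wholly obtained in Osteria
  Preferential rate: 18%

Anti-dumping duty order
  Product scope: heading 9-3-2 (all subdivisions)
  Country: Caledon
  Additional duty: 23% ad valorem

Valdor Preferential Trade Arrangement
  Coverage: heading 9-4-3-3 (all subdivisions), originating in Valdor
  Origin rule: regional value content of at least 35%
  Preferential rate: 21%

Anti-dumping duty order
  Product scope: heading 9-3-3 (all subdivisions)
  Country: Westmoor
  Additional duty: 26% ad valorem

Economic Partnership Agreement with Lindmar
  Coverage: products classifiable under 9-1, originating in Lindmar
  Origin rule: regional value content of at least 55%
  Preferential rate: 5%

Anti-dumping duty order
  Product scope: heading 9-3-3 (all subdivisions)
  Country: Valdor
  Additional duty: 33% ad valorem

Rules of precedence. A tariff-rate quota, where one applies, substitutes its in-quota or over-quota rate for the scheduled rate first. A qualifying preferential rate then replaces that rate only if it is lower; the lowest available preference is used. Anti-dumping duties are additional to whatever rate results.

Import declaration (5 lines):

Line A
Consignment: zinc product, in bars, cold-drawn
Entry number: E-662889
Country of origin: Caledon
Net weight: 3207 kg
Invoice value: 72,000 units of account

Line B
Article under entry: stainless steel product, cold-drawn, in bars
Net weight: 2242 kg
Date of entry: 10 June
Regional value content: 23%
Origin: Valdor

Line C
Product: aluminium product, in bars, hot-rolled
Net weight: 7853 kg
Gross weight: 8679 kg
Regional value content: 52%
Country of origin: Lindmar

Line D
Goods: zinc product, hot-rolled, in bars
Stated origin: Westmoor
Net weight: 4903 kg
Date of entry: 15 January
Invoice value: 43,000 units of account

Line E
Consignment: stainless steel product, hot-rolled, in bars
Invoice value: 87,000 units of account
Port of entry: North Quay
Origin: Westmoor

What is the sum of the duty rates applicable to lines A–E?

Line A: zinc → 9-3; in bars → 9-3-3; cold-drawn → 9-3-3-2. Scheduled 6%. No special measure applies. → 6%.
Line B: stainless steel → 9-4; in bars → 9-4-4; cold-drawn → 9-4-4-2. Scheduled 23%. quota on 9-4-4 open → in-quota 1%; Valdor agreement on 9-4-3-3: 9-4-4-2 not covered. → 1%.
Line C: aluminium → 9-1; in bars → 9-1-2; hot-rolled → 9-1-2-2. Scheduled 32%. Lindmar agreement on 9-1: RVC < 55%. → 32%.
Line D: zinc → 9-3; in bars → 9-3-3; hot-rolled → 9-3-3-3. Scheduled 25%. anti-dumping (Westmoor, 9-3-3): +26%; total 25% + 26% = 51%. → 51%.
Line E: stainless steel → 9-4; in bars → 9-4-4; hot-rolled → 9-4-4-1. Scheduled 28%. quota on 9-4-4 open → in-quota 1%. → 1%.
Sum: 6% + 1% + 32% + 51% + 1% = 91%.

91%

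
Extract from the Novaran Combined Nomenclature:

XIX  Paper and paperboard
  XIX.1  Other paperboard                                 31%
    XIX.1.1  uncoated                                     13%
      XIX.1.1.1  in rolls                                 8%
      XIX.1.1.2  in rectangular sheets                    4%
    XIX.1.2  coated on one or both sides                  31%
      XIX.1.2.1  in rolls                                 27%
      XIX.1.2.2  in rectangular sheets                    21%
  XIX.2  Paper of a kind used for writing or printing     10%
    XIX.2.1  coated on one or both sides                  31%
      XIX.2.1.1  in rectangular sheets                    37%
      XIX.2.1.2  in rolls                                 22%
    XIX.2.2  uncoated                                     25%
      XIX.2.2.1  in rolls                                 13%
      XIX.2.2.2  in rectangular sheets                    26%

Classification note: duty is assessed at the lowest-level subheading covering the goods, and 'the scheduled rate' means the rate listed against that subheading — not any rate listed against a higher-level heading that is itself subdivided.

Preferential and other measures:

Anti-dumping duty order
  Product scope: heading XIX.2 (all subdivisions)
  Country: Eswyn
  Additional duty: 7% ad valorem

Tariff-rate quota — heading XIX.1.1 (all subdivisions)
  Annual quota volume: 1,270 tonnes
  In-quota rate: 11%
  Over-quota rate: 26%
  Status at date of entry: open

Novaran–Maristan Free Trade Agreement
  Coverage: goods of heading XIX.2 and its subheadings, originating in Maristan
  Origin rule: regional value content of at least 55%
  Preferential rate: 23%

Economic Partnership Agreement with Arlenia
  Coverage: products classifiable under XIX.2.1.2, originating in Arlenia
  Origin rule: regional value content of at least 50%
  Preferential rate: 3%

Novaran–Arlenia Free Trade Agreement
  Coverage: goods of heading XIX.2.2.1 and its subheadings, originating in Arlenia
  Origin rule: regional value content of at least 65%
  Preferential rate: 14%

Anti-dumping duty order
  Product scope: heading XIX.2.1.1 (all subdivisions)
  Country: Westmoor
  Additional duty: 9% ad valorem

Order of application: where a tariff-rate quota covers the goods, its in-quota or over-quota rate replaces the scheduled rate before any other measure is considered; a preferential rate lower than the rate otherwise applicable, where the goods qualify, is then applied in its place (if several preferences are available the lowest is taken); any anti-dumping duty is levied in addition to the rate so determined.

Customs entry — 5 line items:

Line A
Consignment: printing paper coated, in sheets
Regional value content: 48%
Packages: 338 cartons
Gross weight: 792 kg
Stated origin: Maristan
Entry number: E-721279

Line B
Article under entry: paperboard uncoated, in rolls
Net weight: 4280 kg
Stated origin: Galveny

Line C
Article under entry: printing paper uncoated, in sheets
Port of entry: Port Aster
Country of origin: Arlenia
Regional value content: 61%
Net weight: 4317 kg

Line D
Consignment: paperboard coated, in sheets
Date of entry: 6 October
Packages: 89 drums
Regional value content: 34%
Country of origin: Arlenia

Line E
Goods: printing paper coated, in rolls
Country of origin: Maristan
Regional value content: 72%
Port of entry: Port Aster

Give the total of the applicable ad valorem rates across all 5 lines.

Line A: printing paper → XIX.2; coated → XIX.2.1; in sheets → XIX.2.1.1. Scheduled 37%. Maristan agreement on XIX.2: RVC < 55%. → 37%.
Line B: paperboard → XIX.1; uncoated → XIX.1.1; in rolls → XIX.1.1.1. Scheduled 8%. quota on XIX.1.1 open → in-quota 11%. → 11%.
Line C: printing paper → XIX.2; uncoated → XIX.2.2; in sheets → XIX.2.2.2. Scheduled 26%. Arlenia agreement on XIX.2.1.2: XIX.2.2.2 not covered; Arlenia agreement on XIX.2.2.1: XIX.2.2.2 not covered. → 26%.
Line D: paperboard → XIX.1; coated → XIX.1.2; in sheets → XIX.1.2.2. Scheduled 21%. Arlenia agreement on XIX.2.1.2: XIX.1.2.2 not covered; Arlenia agreement on XIX.2.2.1: XIX.1.2.2 not covered. → 21%.
Line E: printing paper → XIX.2; coated → XIX.2.1; in rolls → XIX.2.1.2. Scheduled 22%. Maristan agreement on XIX.2: RVC ≥ 55% → 23% available; preference 23% not lower than 22% → no reduction. → 22%.
Sum: 37% + 11% + 26% + 21% + 22% = 117%.

117%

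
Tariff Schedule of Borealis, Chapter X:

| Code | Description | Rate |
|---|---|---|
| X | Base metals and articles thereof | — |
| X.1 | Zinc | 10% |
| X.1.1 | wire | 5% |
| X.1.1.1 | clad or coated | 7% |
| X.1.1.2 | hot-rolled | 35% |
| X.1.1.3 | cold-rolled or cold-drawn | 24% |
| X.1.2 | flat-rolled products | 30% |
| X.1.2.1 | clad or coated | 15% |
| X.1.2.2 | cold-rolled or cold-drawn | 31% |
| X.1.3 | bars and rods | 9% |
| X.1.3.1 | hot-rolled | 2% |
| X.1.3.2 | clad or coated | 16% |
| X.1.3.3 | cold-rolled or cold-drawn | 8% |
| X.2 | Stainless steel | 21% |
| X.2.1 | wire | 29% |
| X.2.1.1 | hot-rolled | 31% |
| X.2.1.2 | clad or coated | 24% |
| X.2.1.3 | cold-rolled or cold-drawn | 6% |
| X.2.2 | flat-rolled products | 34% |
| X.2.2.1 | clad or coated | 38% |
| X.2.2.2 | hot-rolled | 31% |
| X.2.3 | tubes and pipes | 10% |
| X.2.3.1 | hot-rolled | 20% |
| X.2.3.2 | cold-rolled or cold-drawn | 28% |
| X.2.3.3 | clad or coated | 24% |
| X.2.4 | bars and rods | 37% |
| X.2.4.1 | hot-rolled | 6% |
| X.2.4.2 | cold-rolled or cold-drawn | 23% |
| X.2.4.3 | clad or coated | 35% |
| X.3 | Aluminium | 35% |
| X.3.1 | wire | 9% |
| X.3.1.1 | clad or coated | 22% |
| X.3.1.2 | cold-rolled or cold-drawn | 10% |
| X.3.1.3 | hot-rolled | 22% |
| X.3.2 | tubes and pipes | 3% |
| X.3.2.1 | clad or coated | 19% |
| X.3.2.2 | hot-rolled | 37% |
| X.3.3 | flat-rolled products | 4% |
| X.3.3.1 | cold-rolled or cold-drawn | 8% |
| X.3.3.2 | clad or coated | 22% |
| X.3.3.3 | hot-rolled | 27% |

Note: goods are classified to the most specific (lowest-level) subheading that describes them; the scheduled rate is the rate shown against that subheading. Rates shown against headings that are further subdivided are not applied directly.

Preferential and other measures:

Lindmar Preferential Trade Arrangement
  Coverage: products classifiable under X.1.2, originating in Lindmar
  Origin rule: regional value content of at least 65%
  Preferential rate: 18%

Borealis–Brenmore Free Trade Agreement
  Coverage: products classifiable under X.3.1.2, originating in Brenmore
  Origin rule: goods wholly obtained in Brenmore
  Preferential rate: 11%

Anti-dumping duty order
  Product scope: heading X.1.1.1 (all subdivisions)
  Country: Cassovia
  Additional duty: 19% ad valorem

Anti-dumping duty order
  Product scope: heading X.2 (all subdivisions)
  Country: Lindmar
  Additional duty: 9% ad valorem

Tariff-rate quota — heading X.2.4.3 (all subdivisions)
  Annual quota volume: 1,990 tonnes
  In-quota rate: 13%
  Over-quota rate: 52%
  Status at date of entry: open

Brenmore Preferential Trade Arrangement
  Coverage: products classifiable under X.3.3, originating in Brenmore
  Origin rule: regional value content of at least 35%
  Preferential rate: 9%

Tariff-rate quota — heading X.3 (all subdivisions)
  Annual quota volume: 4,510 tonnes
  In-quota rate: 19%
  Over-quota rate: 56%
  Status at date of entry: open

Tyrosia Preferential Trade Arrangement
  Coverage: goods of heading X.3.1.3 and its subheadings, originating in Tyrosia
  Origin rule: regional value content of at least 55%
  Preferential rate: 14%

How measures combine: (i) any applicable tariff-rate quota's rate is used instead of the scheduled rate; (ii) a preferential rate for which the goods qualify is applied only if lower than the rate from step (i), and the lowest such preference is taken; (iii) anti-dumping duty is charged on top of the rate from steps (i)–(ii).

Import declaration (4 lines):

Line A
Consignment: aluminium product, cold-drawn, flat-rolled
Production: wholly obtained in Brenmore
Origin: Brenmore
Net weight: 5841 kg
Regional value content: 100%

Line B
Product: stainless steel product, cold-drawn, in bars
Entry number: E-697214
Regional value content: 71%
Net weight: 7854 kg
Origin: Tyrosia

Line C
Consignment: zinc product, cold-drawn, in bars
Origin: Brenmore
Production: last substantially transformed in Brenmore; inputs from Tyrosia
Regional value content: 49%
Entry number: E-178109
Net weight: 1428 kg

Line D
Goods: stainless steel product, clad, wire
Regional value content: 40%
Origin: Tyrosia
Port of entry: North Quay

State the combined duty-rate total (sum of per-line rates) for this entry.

Line A: aluminium → X.3; flat-rolled → X.3.3; cold-drawn → X.3.3.1. Scheduled 8%. quota on X.3 open → in-quota 19%; Brenmore agreement on X.3.1.2: X.3.3.1 not covered; Brenmore agreement on X.3.3: RVC ≥ 35% → 9% available; preferential 9%. → 9%.
Line B: stainless steel → X.2; in bars → X.2.4; cold-drawn → X.2.4.2. Scheduled 23%. Tyrosia agreement on X.3.1.3: X.2.4.2 not covered. → 23%.
Line C: zinc → X.1; in bars → X.1.3; cold-drawn → X.1.3.3. Scheduled 8%. Brenmore agreement on X.3.1.2: X.1.3.3 not covered; Brenmore agreement on X.3.3: X.1.3.3 not covered. → 8%.
Line D: stainless steel → X.2; wire → X.2.1; clad → X.2.1.2. Scheduled 24%. Tyrosia agreement on X.3.1.3: X.2.1.2 not covered. → 24%.
Sum: 9% + 23% + 8% + 24% = 64%.

64%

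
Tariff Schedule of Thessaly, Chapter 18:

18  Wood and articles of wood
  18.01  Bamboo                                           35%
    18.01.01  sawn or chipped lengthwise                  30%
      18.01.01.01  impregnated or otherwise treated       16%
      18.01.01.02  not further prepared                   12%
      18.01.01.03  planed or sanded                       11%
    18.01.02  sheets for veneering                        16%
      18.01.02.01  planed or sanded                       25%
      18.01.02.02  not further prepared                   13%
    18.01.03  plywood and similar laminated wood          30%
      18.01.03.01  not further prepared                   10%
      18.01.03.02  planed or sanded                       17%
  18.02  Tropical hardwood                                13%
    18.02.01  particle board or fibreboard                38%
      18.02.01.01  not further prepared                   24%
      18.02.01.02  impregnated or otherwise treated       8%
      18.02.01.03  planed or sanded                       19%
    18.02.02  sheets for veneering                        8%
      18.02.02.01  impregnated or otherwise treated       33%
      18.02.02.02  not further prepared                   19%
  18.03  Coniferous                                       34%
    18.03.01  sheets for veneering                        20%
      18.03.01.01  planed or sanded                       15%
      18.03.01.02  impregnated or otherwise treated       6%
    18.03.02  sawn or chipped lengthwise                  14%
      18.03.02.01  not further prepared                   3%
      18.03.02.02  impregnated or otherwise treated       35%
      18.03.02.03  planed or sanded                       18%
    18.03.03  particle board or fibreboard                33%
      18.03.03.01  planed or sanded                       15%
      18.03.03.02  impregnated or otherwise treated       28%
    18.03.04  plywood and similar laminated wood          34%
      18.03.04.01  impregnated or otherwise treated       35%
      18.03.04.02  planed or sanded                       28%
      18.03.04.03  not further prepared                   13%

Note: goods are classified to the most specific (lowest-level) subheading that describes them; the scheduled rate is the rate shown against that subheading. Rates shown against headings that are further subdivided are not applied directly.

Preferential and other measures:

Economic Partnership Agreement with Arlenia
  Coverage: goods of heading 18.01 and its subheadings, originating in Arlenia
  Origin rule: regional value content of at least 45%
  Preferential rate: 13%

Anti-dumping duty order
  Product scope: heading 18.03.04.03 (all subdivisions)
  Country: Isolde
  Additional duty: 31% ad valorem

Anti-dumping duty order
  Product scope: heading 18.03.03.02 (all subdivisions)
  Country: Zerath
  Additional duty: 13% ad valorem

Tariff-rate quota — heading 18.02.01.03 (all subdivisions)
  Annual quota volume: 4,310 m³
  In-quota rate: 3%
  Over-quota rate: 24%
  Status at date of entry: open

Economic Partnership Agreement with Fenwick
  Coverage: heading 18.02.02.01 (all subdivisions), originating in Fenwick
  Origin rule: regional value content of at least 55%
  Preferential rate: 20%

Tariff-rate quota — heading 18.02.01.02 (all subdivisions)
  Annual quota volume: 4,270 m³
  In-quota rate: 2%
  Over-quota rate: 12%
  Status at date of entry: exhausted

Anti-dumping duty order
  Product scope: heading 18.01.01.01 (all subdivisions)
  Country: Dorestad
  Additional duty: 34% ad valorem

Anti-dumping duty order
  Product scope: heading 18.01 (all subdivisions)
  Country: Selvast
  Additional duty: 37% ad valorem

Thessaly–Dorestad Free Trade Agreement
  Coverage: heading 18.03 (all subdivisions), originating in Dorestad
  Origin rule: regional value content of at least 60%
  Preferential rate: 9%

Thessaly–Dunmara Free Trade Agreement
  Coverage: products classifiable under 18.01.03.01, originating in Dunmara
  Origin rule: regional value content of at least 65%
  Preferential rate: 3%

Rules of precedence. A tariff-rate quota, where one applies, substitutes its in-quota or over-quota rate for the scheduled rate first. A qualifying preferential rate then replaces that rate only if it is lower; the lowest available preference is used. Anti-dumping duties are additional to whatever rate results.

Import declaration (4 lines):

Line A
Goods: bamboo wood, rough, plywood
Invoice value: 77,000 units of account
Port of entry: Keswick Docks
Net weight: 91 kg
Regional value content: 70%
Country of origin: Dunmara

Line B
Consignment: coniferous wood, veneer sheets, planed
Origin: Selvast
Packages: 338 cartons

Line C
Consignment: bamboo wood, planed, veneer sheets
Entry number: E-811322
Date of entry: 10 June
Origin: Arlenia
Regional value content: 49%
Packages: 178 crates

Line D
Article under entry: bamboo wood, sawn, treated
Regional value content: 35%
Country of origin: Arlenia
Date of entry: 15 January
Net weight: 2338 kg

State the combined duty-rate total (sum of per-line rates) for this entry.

Line A: bamboo → 18.01; plywood → 18.01.03; rough → 18.01.03.01. Scheduled 10%. Dunmara agreement on 18.01.03.01: RVC ≥ 65% → 3% available; preferential 3%. → 3%.
Line B: coniferous → 18.03; veneer sheets → 18.03.01; planed → 18.03.01.01. Scheduled 15%. No special measure applies. → 15%.
Line C: bamboo → 18.01; veneer sheets → 18.01.02; planed → 18.01.02.01. Scheduled 25%. Arlenia agreement on 18.01: RVC ≥ 45% → 13% available; preferential 13%. → 13%.
Line D: bamboo → 18.01; sawn → 18.01.01; treated → 18.01.01.01. Scheduled 16%. Arlenia agreement on 18.01: RVC < 45%. → 16%.
Sum: 3% + 15% + 13% + 16% = 47%.

47%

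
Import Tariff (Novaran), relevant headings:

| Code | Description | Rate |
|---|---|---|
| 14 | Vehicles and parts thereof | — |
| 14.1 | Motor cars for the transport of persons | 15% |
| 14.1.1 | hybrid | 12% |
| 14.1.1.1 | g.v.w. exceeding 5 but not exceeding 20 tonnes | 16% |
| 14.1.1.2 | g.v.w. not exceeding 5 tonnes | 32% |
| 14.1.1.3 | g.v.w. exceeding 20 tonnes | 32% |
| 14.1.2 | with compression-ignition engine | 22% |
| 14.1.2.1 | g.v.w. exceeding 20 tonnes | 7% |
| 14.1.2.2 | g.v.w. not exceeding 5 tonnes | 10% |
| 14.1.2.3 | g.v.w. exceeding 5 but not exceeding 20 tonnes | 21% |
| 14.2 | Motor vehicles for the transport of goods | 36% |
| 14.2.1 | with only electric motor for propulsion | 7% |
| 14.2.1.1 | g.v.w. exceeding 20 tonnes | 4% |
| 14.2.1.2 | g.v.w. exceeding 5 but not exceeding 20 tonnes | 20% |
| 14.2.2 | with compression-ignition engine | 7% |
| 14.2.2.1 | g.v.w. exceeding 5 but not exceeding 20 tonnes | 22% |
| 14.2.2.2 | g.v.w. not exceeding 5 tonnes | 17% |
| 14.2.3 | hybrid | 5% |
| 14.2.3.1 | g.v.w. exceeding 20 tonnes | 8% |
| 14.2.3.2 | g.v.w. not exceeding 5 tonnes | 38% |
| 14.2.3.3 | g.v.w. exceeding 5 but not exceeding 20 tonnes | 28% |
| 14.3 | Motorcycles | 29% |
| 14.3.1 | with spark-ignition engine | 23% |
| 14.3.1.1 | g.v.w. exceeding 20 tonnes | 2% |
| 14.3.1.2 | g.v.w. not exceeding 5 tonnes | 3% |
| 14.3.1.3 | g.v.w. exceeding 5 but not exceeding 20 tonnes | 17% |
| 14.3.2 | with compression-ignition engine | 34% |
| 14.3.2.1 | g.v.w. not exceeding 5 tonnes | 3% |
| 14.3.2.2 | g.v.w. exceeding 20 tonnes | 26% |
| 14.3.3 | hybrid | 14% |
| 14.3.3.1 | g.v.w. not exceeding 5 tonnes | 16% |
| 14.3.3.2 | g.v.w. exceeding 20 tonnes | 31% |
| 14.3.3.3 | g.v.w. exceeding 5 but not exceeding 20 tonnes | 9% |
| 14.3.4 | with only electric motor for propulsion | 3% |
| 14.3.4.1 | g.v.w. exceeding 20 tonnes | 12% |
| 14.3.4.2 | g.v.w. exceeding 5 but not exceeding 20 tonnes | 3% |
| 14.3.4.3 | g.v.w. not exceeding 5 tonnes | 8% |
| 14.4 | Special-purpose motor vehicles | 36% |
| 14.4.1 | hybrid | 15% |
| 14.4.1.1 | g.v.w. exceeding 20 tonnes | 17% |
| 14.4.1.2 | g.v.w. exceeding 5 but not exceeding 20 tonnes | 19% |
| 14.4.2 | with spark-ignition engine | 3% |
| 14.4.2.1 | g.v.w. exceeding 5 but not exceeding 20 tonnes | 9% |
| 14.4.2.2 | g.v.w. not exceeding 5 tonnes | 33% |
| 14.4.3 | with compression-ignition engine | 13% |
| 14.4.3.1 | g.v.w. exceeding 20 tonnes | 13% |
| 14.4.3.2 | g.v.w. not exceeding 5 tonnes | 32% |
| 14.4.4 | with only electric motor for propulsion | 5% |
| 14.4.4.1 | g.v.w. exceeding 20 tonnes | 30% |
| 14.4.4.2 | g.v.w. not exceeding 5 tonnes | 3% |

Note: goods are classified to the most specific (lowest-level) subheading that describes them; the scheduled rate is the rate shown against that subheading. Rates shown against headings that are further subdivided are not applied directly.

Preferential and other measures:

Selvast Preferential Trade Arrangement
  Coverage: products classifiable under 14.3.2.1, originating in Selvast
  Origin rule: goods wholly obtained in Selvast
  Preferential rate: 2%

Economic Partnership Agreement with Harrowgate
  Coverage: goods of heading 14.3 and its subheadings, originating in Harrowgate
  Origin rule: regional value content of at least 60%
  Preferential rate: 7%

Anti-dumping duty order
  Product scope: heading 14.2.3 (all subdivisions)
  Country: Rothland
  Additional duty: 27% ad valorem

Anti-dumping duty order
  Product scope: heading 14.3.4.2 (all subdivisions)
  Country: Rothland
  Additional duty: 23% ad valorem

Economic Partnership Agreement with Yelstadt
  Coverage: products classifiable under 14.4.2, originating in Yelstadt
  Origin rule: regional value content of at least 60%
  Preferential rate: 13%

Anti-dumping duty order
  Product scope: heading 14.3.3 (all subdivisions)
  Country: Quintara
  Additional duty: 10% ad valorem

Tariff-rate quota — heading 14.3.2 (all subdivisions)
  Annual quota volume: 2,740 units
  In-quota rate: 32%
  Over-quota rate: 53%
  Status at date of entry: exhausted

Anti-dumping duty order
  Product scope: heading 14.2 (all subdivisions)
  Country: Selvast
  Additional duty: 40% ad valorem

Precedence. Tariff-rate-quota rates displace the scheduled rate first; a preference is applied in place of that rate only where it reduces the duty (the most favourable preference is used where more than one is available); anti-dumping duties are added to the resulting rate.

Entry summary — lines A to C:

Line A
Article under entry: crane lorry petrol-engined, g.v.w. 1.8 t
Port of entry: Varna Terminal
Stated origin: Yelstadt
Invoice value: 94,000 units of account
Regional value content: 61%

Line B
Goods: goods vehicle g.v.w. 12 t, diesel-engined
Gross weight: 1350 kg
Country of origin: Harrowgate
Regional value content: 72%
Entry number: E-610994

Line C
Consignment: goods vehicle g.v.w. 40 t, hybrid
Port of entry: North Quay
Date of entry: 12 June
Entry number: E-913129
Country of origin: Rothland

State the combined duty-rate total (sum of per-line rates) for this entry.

Line A: crane lorry → 14.4; petrol-engined → 14.4.2; g.v.w. 1.8 t → 14.4.2.2. Scheduled 33%. Yelstadt agreement on 14.4.2: RVC ≥ 60% → 13% available; preferential 13%. → 13%.
Line B: goods vehicle → 14.2; diesel-engined → 14.2.2; g.v.w. 12 t → 14.2.2.1. Scheduled 22%. Harrowgate agreement on 14.3: 14.2.2.1 not covered. → 22%.
Line C: goods vehicle → 14.2; hybrid → 14.2.3; g.v.w. 40 t → 14.2.3.1. Scheduled 8%. anti-dumping (Rothland, 14.2.3): +27%; total 8% + 27% = 35%. → 35%.
Sum: 13% + 22% + 35% = 70%.

70%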